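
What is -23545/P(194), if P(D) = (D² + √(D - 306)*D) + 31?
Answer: -126695645/203288303 + 18270920*I*√7/1423018121 ≈ -0.62323 + 0.03397*I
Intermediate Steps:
P(D) = 31 + D² + D*√(-306 + D) (P(D) = (D² + √(-306 + D)*D) + 31 = (D² + D*√(-306 + D)) + 31 = 31 + D² + D*√(-306 + D))
-23545/P(194) = -23545/(31 + 194² + 194*√(-306 + 194)) = -23545/(31 + 37636 + 194*√(-112)) = -23545/(31 + 37636 + 194*(4*I*√7)) = -23545/(31 + 37636 + 776*I*√7) = -23545/(37667 + 776*I*√7)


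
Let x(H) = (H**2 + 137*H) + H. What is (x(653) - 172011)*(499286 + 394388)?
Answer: 307881417088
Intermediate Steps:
x(H) = H**2 + 138*H
(x(653) - 172011)*(499286 + 394388) = (653*(138 + 653) - 172011)*(499286 + 394388) = (653*791 - 172011)*893674 = (516523 - 172011)*893674 = 344512*893674 = 307881417088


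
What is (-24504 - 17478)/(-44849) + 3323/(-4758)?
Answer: 50717129/213391542 ≈ 0.23767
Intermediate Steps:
(-24504 - 17478)/(-44849) + 3323/(-4758) = -41982*(-1/44849) + 3323*(-1/4758) = 41982/44849 - 3323/4758 = 50717129/213391542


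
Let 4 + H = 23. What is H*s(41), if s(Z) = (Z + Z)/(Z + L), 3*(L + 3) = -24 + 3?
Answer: 1558/31 ≈ 50.258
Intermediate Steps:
H = 19 (H = -4 + 23 = 19)
L = -10 (L = -3 + (-24 + 3)/3 = -3 + (1/3)*(-21) = -3 - 7 = -10)
s(Z) = 2*Z/(-10 + Z) (s(Z) = (Z + Z)/(Z - 10) = (2*Z)/(-10 + Z) = 2*Z/(-10 + Z))
H*s(41) = 19*(2*41/(-10 + 41)) = 19*(2*41/31) = 19*(2*41*(1/31)) = 19*(82/31) = 1558/31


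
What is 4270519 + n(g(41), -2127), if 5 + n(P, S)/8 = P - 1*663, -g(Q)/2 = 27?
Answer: 4264743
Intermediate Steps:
g(Q) = -54 (g(Q) = -2*27 = -54)
n(P, S) = -5344 + 8*P (n(P, S) = -40 + 8*(P - 1*663) = -40 + 8*(P - 663) = -40 + 8*(-663 + P) = -40 + (-5304 + 8*P) = -5344 + 8*P)
4270519 + n(g(41), -2127) = 4270519 + (-5344 + 8*(-54)) = 4270519 + (-5344 - 432) = 4270519 - 5776 = 4264743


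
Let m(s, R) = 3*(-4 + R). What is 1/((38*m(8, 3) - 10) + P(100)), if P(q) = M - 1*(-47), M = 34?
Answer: -1/43 ≈ -0.023256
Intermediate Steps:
P(q) = 81 (P(q) = 34 - 1*(-47) = 34 + 47 = 81)
m(s, R) = -12 + 3*R
1/((38*m(8, 3) - 10) + P(100)) = 1/((38*(-12 + 3*3) - 10) + 81) = 1/((38*(-12 + 9) - 10) + 81) = 1/((38*(-3) - 10) + 81) = 1/((-114 - 10) + 81) = 1/(-124 + 81) = 1/(-43) = -1/43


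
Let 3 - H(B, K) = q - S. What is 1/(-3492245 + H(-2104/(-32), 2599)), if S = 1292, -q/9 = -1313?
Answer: -1/3502767 ≈ -2.8549e-7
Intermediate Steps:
q = 11817 (q = -9*(-1313) = 11817)
H(B, K) = -10522 (H(B, K) = 3 - (11817 - 1*1292) = 3 - (11817 - 1292) = 3 - 1*10525 = 3 - 10525 = -10522)
1/(-3492245 + H(-2104/(-32), 2599)) = 1/(-3492245 - 10522) = 1/(-3502767) = -1/3502767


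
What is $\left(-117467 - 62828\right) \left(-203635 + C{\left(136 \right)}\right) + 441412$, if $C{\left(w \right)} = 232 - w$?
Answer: $36697505417$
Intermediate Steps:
$\left(-117467 - 62828\right) \left(-203635 + C{\left(136 \right)}\right) + 441412 = \left(-117467 - 62828\right) \left(-203635 + \left(232 - 136\right)\right) + 441412 = - 180295 \left(-203635 + \left(232 - 136\right)\right) + 441412 = - 180295 \left(-203635 + 96\right) + 441412 = \left(-180295\right) \left(-203539\right) + 441412 = 36697064005 + 441412 = 36697505417$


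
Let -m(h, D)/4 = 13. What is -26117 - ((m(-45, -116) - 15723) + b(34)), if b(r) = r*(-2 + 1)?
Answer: -10308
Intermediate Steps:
m(h, D) = -52 (m(h, D) = -4*13 = -52)
b(r) = -r (b(r) = r*(-1) = -r)
-26117 - ((m(-45, -116) - 15723) + b(34)) = -26117 - ((-52 - 15723) - 1*34) = -26117 - (-15775 - 34) = -26117 - 1*(-15809) = -26117 + 15809 = -10308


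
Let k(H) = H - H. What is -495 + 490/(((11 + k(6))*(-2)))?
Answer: -5690/11 ≈ -517.27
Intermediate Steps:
k(H) = 0
-495 + 490/(((11 + k(6))*(-2))) = -495 + 490/(((11 + 0)*(-2))) = -495 + 490/((11*(-2))) = -495 + 490/(-22) = -495 + 490*(-1/22) = -495 - 245/11 = -5690/11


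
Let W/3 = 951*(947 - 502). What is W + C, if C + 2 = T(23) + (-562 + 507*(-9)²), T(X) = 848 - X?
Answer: 1310913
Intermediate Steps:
W = 1269585 (W = 3*(951*(947 - 502)) = 3*(951*445) = 3*423195 = 1269585)
C = 41328 (C = -2 + ((848 - 1*23) + (-562 + 507*(-9)²)) = -2 + ((848 - 23) + (-562 + 507*81)) = -2 + (825 + (-562 + 41067)) = -2 + (825 + 40505) = -2 + 41330 = 41328)
W + C = 1269585 + 41328 = 1310913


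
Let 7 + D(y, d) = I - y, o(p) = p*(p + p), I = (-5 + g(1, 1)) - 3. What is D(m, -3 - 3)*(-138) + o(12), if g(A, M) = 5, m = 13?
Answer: 3462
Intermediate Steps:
I = -3 (I = (-5 + 5) - 3 = 0 - 3 = -3)
o(p) = 2*p² (o(p) = p*(2*p) = 2*p²)
D(y, d) = -10 - y (D(y, d) = -7 + (-3 - y) = -10 - y)
D(m, -3 - 3)*(-138) + o(12) = (-10 - 1*13)*(-138) + 2*12² = (-10 - 13)*(-138) + 2*144 = -23*(-138) + 288 = 3174 + 288 = 3462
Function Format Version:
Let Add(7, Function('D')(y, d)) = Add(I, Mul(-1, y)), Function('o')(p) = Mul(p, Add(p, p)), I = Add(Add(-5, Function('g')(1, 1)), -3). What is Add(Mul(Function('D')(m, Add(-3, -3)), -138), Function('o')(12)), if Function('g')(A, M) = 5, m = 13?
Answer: 3462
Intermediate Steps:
I = -3 (I = Add(Add(-5, 5), -3) = Add(0, -3) = -3)
Function('o')(p) = Mul(2, Pow(p, 2)) (Function('o')(p) = Mul(p, Mul(2, p)) = Mul(2, Pow(p, 2)))
Function('D')(y, d) = Add(-10, Mul(-1, y)) (Function('D')(y, d) = Add(-7, Add(-3, Mul(-1, y))) = Add(-10, Mul(-1, y)))
Add(Mul(Function('D')(m, Add(-3, -3)), -138), Function('o')(12)) = Add(Mul(Add(-10, Mul(-1, 13)), -138), Mul(2, Pow(12, 2))) = Add(Mul(Add(-10, -13), -138), Mul(2, 144)) = Add(Mul(-23, -138), 288) = Add(3174, 288) = 3462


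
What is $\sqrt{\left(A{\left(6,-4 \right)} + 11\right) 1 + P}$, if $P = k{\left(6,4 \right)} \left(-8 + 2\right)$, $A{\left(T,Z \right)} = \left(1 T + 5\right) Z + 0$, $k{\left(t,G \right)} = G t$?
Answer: $i \sqrt{177} \approx 13.304 i$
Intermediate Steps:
$A{\left(T,Z \right)} = Z \left(5 + T\right)$ ($A{\left(T,Z \right)} = \left(T + 5\right) Z + 0 = \left(5 + T\right) Z + 0 = Z \left(5 + T\right) + 0 = Z \left(5 + T\right)$)
$P = -144$ ($P = 4 \cdot 6 \left(-8 + 2\right) = 24 \left(-6\right) = -144$)
$\sqrt{\left(A{\left(6,-4 \right)} + 11\right) 1 + P} = \sqrt{\left(- 4 \left(5 + 6\right) + 11\right) 1 - 144} = \sqrt{\left(\left(-4\right) 11 + 11\right) 1 - 144} = \sqrt{\left(-44 + 11\right) 1 - 144} = \sqrt{\left(-33\right) 1 - 144} = \sqrt{-33 - 144} = \sqrt{-177} = i \sqrt{177}$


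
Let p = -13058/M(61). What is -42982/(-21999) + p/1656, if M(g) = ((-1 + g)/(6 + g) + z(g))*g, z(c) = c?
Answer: 2997747846425/1535945805108 ≈ 1.9517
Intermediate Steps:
M(g) = g*(g + (-1 + g)/(6 + g)) (M(g) = ((-1 + g)/(6 + g) + g)*g = (g + (-1 + g)/(6 + g))*g = g*(g + (-1 + g)/(6 + g)))
p = -874886/252967 (p = -13058*(6 + 61)/(61*(-1 + 61² + 7*61)) = -13058*67/(61*(-1 + 3721 + 427)) = -13058/(61*(1/67)*4147) = -13058/252967/67 = -13058*67/252967 = -874886/252967 ≈ -3.4585)
-42982/(-21999) + p/1656 = -42982/(-21999) - 874886/252967/1656 = -42982*(-1/21999) - 874886/252967*1/1656 = 42982/21999 - 437443/209456676 = 2997747846425/1535945805108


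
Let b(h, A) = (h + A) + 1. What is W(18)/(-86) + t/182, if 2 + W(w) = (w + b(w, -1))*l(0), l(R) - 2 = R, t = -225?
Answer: -16045/7826 ≈ -2.0502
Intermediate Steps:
l(R) = 2 + R
b(h, A) = 1 + A + h (b(h, A) = (A + h) + 1 = 1 + A + h)
W(w) = -2 + 4*w (W(w) = -2 + (w + (1 - 1 + w))*(2 + 0) = -2 + (w + w)*2 = -2 + (2*w)*2 = -2 + 4*w)
W(18)/(-86) + t/182 = (-2 + 4*18)/(-86) - 225/182 = (-2 + 72)*(-1/86) - 225*1/182 = 70*(-1/86) - 225/182 = -35/43 - 225/182 = -16045/7826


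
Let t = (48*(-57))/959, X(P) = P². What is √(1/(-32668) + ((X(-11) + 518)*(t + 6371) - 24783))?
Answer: √992391825575268299153/15664306 ≈ 2011.1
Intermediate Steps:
t = -2736/959 (t = -2736*1/959 = -2736/959 ≈ -2.8530)
√(1/(-32668) + ((X(-11) + 518)*(t + 6371) - 24783)) = √(1/(-32668) + (((-11)² + 518)*(-2736/959 + 6371) - 24783)) = √(-1/32668 + ((121 + 518)*(6107053/959) - 24783)) = √(-1/32668 + (639*(6107053/959) - 24783)) = √(-1/32668 + (3902406867/959 - 24783)) = √(-1/32668 + 3878639970/959) = √(126707410539001/31328612) = √992391825575268299153/15664306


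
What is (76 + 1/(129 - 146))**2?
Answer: 1666681/289 ≈ 5767.1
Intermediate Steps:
(76 + 1/(129 - 146))**2 = (76 + 1/(-17))**2 = (76 - 1/17)**2 = (1291/17)**2 = 1666681/289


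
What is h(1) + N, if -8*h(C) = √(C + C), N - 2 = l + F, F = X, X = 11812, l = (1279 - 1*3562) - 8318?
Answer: 1213 - √2/8 ≈ 1212.8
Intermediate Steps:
l = -10601 (l = (1279 - 3562) - 8318 = -2283 - 8318 = -10601)
F = 11812
N = 1213 (N = 2 + (-10601 + 11812) = 2 + 1211 = 1213)
h(C) = -√2*√C/8 (h(C) = -√(C + C)/8 = -√2*√C/8)
h(1) + N = -√2*√1/8 + 1213 = -⅛*√2*1 + 1213 = -√2/8 + 1213 = 1213 - √2/8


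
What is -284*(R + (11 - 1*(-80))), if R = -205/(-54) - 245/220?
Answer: -7901945/297 ≈ -26606.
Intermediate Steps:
R = 3187/1188 (R = -205*(-1/54) - 245*1/220 = 205/54 - 49/44 = 3187/1188 ≈ 2.6827)
-284*(R + (11 - 1*(-80))) = -284*(3187/1188 + (11 - 1*(-80))) = -284*(3187/1188 + (11 + 80)) = -284*(3187/1188 + 91) = -284*111295/1188 = -7901945/297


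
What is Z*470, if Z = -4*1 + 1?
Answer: -1410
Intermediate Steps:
Z = -3 (Z = -4 + 1 = -3)
Z*470 = -3*470 = -1410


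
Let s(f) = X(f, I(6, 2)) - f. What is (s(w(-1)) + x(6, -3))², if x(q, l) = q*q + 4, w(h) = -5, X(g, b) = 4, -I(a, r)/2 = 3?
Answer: 2401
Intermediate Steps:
I(a, r) = -6 (I(a, r) = -2*3 = -6)
x(q, l) = 4 + q² (x(q, l) = q² + 4 = 4 + q²)
s(f) = 4 - f
(s(w(-1)) + x(6, -3))² = ((4 - 1*(-5)) + (4 + 6²))² = ((4 + 5) + (4 + 36))² = (9 + 40)² = 49² = 2401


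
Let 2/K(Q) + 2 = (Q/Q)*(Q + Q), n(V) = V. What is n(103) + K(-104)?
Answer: 10814/105 ≈ 102.99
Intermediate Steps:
K(Q) = 2/(-2 + 2*Q) (K(Q) = 2/(-2 + (Q/Q)*(Q + Q)) = 2/(-2 + 1*(2*Q)) = 2/(-2 + 2*Q))
n(103) + K(-104) = 103 + 1/(-1 - 104) = 103 + 1/(-105) = 103 - 1/105 = 10814/105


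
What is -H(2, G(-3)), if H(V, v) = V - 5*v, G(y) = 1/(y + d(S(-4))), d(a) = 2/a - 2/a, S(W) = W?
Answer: -11/3 ≈ -3.6667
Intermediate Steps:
d(a) = 0
G(y) = 1/y (G(y) = 1/(y + 0) = 1/y)
-H(2, G(-3)) = -(2 - 5/(-3)) = -(2 - 5*(-⅓)) = -(2 + 5/3) = -1*11/3 = -11/3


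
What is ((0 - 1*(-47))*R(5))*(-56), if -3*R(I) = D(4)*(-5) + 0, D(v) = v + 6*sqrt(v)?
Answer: -210560/3 ≈ -70187.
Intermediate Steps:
R(I) = 80/3 (R(I) = -((4 + 6*sqrt(4))*(-5) + 0)/3 = -((4 + 6*2)*(-5) + 0)/3 = -((4 + 12)*(-5) + 0)/3 = -(16*(-5) + 0)/3 = -(-80 + 0)/3 = -1/3*(-80) = 80/3)
((0 - 1*(-47))*R(5))*(-56) = ((0 - 1*(-47))*(80/3))*(-56) = ((0 + 47)*(80/3))*(-56) = (47*(80/3))*(-56) = (3760/3)*(-56) = -210560/3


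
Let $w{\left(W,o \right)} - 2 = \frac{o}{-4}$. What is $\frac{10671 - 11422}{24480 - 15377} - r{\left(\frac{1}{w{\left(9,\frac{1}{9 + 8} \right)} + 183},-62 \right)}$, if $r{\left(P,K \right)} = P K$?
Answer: $\frac{28931419}{114506637} \approx 0.25266$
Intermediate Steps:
$w{\left(W,o \right)} = 2 - \frac{o}{4}$ ($w{\left(W,o \right)} = 2 + \frac{o}{-4} = 2 + o \left(- \frac{1}{4}\right) = 2 - \frac{o}{4}$)
$r{\left(P,K \right)} = K P$
$\frac{10671 - 11422}{24480 - 15377} - r{\left(\frac{1}{w{\left(9,\frac{1}{9 + 8} \right)} + 183},-62 \right)} = \frac{10671 - 11422}{24480 - 15377} - - \frac{62}{\left(2 - \frac{1}{4 \left(9 + 8\right)}\right) + 183} = - \frac{751}{9103} - - \frac{62}{\left(2 - \frac{1}{4 \cdot 17}\right) + 183} = \left(-751\right) \frac{1}{9103} - - \frac{62}{\left(2 - \frac{1}{68}\right) + 183} = - \frac{751}{9103} - - \frac{62}{\left(2 - \frac{1}{68}\right) + 183} = - \frac{751}{9103} - - \frac{62}{\frac{135}{68} + 183} = - \frac{751}{9103} - - \frac{62}{\frac{12579}{68}} = - \frac{751}{9103} - \left(-62\right) \frac{68}{12579} = - \frac{751}{9103} - - \frac{4216}{12579} = - \frac{751}{9103} + \frac{4216}{12579} = \frac{28931419}{114506637}$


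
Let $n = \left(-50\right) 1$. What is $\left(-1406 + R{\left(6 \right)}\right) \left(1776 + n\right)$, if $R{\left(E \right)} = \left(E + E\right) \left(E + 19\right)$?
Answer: $-1908956$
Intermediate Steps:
$n = -50$
$R{\left(E \right)} = 2 E \left(19 + E\right)$
$\left(-1406 + R{\left(6 \right)}\right) \left(1776 + n\right) = \left(-1406 + 2 \cdot 6 \left(19 + 6\right)\right) \left(1776 - 50\right) = \left(-1406 + 2 \cdot 6 \cdot 25\right) 1726 = \left(-1406 + 300\right) 1726 = \left(-1106\right) 1726 = -1908956$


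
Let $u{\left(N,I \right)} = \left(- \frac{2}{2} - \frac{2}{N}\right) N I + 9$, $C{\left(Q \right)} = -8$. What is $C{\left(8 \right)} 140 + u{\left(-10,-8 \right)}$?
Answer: $-1175$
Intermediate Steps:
$u{\left(N,I \right)} = 9 + I N \left(-1 - \frac{2}{N}\right)$ ($u{\left(N,I \right)} = \left(\left(-2\right) \frac{1}{2} - \frac{2}{N}\right) N I + 9 = \left(-1 - \frac{2}{N}\right) N I + 9 = N \left(-1 - \frac{2}{N}\right) I + 9 = I N \left(-1 - \frac{2}{N}\right) + 9 = 9 + I N \left(-1 - \frac{2}{N}\right)$)
$C{\left(8 \right)} 140 + u{\left(-10,-8 \right)} = \left(-8\right) 140 - \left(-25 + 80\right) = -1120 + \left(9 + 16 - 80\right) = -1120 - 55 = -1175$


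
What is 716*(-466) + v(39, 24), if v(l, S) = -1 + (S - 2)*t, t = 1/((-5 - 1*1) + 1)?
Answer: -1668307/5 ≈ -3.3366e+5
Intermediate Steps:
t = -⅕ (t = 1/((-5 - 1) + 1) = 1/(-6 + 1) = 1/(-5) = -⅕ ≈ -0.20000)
v(l, S) = -⅗ - S/5 (v(l, S) = -1 + (S - 2)*(-⅕) = -1 + (-2 + S)*(-⅕) = -1 + (⅖ - S/5) = -⅗ - S/5)
716*(-466) + v(39, 24) = 716*(-466) + (-⅗ - ⅕*24) = -333656 + (-⅗ - 24/5) = -333656 - 27/5 = -1668307/5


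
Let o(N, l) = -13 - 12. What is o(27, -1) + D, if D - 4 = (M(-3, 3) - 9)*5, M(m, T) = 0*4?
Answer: -66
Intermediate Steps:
M(m, T) = 0
o(N, l) = -25
D = -41 (D = 4 + (0 - 9)*5 = 4 - 9*5 = 4 - 45 = -41)
o(27, -1) + D = -25 - 41 = -66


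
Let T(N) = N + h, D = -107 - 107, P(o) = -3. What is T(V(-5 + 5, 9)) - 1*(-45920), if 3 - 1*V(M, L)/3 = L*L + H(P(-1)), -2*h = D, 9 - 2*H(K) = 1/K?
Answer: 45779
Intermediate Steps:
H(K) = 9/2 - 1/(2*K)
D = -214
h = 107 (h = -1/2*(-214) = 107)
V(M, L) = -5 - 3*L**2 (V(M, L) = 9 - 3*(L*L + (1/2)*(-1 + 9*(-3))/(-3)) = 9 - 3*(L**2 + (1/2)*(-1/3)*(-1 - 27)) = 9 - 3*(L**2 + (1/2)*(-1/3)*(-28)) = 9 - 3*(L**2 + 14/3) = 9 - 3*(14/3 + L**2) = 9 + (-14 - 3*L**2) = -5 - 3*L**2)
T(N) = 107 + N (T(N) = N + 107 = 107 + N)
T(V(-5 + 5, 9)) - 1*(-45920) = (107 + (-5 - 3*9**2)) - 1*(-45920) = (107 + (-5 - 3*81)) + 45920 = (107 + (-5 - 243)) + 45920 = (107 - 248) + 45920 = -141 + 45920 = 45779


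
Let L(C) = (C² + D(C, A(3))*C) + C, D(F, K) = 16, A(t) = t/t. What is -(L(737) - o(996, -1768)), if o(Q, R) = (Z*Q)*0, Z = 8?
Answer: -555698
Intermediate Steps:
A(t) = 1
o(Q, R) = 0 (o(Q, R) = (8*Q)*0 = 0)
L(C) = C² + 17*C (L(C) = (C² + 16*C) + C = C² + 17*C)
-(L(737) - o(996, -1768)) = -(737*(17 + 737) - 1*0) = -(737*754 + 0) = -(555698 + 0) = -1*555698 = -555698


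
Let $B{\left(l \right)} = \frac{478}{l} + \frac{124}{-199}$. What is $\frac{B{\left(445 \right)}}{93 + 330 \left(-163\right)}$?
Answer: $- \frac{1902}{226435135} \approx -8.3998 \cdot 10^{-6}$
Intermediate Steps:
$B{\left(l \right)} = - \frac{124}{199} + \frac{478}{l}$ ($B{\left(l \right)} = \frac{478}{l} + 124 \left(- \frac{1}{199}\right) = \frac{478}{l} - \frac{124}{199} = - \frac{124}{199} + \frac{478}{l}$)
$\frac{B{\left(445 \right)}}{93 + 330 \left(-163\right)} = \frac{- \frac{124}{199} + \frac{478}{445}}{93 + 330 \left(-163\right)} = \frac{- \frac{124}{199} + 478 \cdot \frac{1}{445}}{93 - 53790} = \frac{- \frac{124}{199} + \frac{478}{445}}{-53697} = \frac{39942}{88555} \left(- \frac{1}{53697}\right) = - \frac{1902}{226435135}$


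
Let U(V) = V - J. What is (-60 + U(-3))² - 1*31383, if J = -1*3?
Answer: -27783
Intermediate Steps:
J = -3
U(V) = 3 + V (U(V) = V - 1*(-3) = V + 3 = 3 + V)
(-60 + U(-3))² - 1*31383 = (-60 + (3 - 3))² - 1*31383 = (-60 + 0)² - 31383 = (-60)² - 31383 = 3600 - 31383 = -27783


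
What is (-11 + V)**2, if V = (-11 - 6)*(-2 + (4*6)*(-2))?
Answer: 703921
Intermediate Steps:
V = 850 (V = -17*(-2 + 24*(-2)) = -17*(-2 - 48) = -17*(-50) = 850)
(-11 + V)**2 = (-11 + 850)**2 = 839**2 = 703921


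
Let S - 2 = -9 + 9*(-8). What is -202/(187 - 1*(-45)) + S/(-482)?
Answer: -19759/27956 ≈ -0.70679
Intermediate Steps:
S = -79 (S = 2 + (-9 + 9*(-8)) = 2 + (-9 - 72) = 2 - 81 = -79)
-202/(187 - 1*(-45)) + S/(-482) = -202/(187 - 1*(-45)) - 79/(-482) = -202/(187 + 45) - 79*(-1/482) = -202/232 + 79/482 = -202*1/232 + 79/482 = -101/116 + 79/482 = -19759/27956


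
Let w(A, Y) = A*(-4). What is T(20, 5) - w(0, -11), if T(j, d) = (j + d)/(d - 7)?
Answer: -25/2 ≈ -12.500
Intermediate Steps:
T(j, d) = (d + j)/(-7 + d)
w(A, Y) = -4*A
T(20, 5) - w(0, -11) = (5 + 20)/(-7 + 5) - (-4)*0 = 25/(-2) - 1*0 = -½*25 + 0 = -25/2 + 0 = -25/2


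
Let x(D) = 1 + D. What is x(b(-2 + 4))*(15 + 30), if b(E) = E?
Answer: 135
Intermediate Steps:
x(b(-2 + 4))*(15 + 30) = (1 + (-2 + 4))*(15 + 30) = (1 + 2)*45 = 3*45 = 135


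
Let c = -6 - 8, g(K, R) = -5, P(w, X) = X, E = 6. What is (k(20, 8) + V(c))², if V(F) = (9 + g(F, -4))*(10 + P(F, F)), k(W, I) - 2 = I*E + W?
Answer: 2916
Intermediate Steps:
k(W, I) = 2 + W + 6*I (k(W, I) = 2 + (I*6 + W) = 2 + (6*I + W) = 2 + (W + 6*I) = 2 + W + 6*I)
c = -14
V(F) = 40 + 4*F (V(F) = (9 - 5)*(10 + F) = 4*(10 + F) = 40 + 4*F)
(k(20, 8) + V(c))² = ((2 + 20 + 6*8) + (40 + 4*(-14)))² = ((2 + 20 + 48) + (40 - 56))² = (70 - 16)² = 54² = 2916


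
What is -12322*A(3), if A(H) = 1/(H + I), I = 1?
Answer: -6161/2 ≈ -3080.5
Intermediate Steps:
A(H) = 1/(1 + H) (A(H) = 1/(H + 1) = 1/(1 + H))
-12322*A(3) = -12322/(1 + 3) = -12322/4 = -12322*1/4 = -6161/2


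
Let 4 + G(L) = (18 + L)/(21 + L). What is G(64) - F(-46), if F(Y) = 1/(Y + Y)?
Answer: -23651/7820 ≈ -3.0244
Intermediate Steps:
G(L) = -4 + (18 + L)/(21 + L)
F(Y) = 1/(2*Y)
G(64) - F(-46) = 3*(-22 - 1*64)/(21 + 64) - 1/(2*(-46)) = 3*(-22 - 64)/85 - (-1)/(2*46) = 3*(1/85)*(-86) - 1*(-1/92) = -258/85 + 1/92 = -23651/7820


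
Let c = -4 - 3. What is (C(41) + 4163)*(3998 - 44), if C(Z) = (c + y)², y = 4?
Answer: 16496088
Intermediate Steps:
c = -7
C(Z) = 9 (C(Z) = (-7 + 4)² = (-3)² = 9)
(C(41) + 4163)*(3998 - 44) = (9 + 4163)*(3998 - 44) = 4172*3954 = 16496088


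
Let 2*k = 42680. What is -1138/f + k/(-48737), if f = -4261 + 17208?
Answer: -331751686/630997939 ≈ -0.52576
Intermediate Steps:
k = 21340 (k = (½)*42680 = 21340)
f = 12947
-1138/f + k/(-48737) = -1138/12947 + 21340/(-48737) = -1138*1/12947 + 21340*(-1/48737) = -1138/12947 - 21340/48737 = -331751686/630997939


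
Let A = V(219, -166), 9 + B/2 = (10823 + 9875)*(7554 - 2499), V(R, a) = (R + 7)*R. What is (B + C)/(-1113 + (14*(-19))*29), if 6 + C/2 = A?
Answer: -209355738/8827 ≈ -23718.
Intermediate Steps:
V(R, a) = R*(7 + R) (V(R, a) = (7 + R)*R = R*(7 + R))
B = 209256762 (B = -18 + 2*((10823 + 9875)*(7554 - 2499)) = -18 + 2*(20698*5055) = -18 + 2*104628390 = -18 + 209256780 = 209256762)
A = 49494 (A = 219*(7 + 219) = 219*226 = 49494)
C = 98976 (C = -12 + 2*49494 = -12 + 98988 = 98976)
(B + C)/(-1113 + (14*(-19))*29) = (209256762 + 98976)/(-1113 + (14*(-19))*29) = 209355738/(-1113 - 266*29) = 209355738/(-1113 - 7714) = 209355738/(-8827) = 209355738*(-1/8827) = -209355738/8827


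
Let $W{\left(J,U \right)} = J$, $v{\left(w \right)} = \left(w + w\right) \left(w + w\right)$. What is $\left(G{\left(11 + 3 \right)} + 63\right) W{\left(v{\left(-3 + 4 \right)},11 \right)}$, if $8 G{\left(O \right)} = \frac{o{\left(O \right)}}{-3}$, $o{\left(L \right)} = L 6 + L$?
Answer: $\frac{707}{3} \approx 235.67$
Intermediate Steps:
$o{\left(L \right)} = 7 L$ ($o{\left(L \right)} = 6 L + L = 7 L$)
$v{\left(w \right)} = 4 w^{2}$ ($v{\left(w \right)} = 2 w 2 w = 4 w^{2}$)
$G{\left(O \right)} = - \frac{7 O}{24}$ ($G{\left(O \right)} = \frac{7 O \frac{1}{-3}}{8} = \frac{7 O \left(- \frac{1}{3}\right)}{8} = \frac{\left(- \frac{7}{3}\right) O}{8} = - \frac{7 O}{24}$)
$\left(G{\left(11 + 3 \right)} + 63\right) W{\left(v{\left(-3 + 4 \right)},11 \right)} = \left(- \frac{7 \left(11 + 3\right)}{24} + 63\right) 4 \left(-3 + 4\right)^{2} = \left(\left(- \frac{7}{24}\right) 14 + 63\right) 4 \cdot 1^{2} = \left(- \frac{49}{12} + 63\right) 4 \cdot 1 = \frac{707}{12} \cdot 4 = \frac{707}{3}$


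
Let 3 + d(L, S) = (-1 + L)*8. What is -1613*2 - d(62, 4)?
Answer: -3711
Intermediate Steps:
d(L, S) = -11 + 8*L (d(L, S) = -3 + (-1 + L)*8 = -3 + (-8 + 8*L) = -11 + 8*L)
-1613*2 - d(62, 4) = -1613*2 - (-11 + 8*62) = -3226 - (-11 + 496) = -3226 - 1*485 = -3226 - 485 = -3711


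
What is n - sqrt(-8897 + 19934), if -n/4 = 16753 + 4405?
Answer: -84632 - sqrt(11037) ≈ -84737.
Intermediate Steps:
n = -84632 (n = -4*(16753 + 4405) = -4*21158 = -84632)
n - sqrt(-8897 + 19934) = -84632 - sqrt(-8897 + 19934) = -84632 - sqrt(11037)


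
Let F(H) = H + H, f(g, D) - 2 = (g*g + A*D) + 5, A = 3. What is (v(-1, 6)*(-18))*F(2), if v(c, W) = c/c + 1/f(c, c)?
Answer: -432/5 ≈ -86.400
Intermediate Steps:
f(g, D) = 7 + g**2 + 3*D (f(g, D) = 2 + ((g*g + 3*D) + 5) = 2 + ((g**2 + 3*D) + 5) = 2 + (5 + g**2 + 3*D) = 7 + g**2 + 3*D)
v(c, W) = 1 + 1/(7 + c**2 + 3*c) (v(c, W) = c/c + 1/(7 + c**2 + 3*c) = 1 + 1/(7 + c**2 + 3*c))
F(H) = 2*H
(v(-1, 6)*(-18))*F(2) = (((8 + (-1)**2 + 3*(-1))/(7 + (-1)**2 + 3*(-1)))*(-18))*(2*2) = (((8 + 1 - 3)/(7 + 1 - 3))*(-18))*4 = ((6/5)*(-18))*4 = -108/5*4 = -432/5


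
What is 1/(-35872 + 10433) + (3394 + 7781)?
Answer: 284280824/25439 ≈ 11175.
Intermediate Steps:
1/(-35872 + 10433) + (3394 + 7781) = 1/(-25439) + 11175 = -1/25439 + 11175 = 284280824/25439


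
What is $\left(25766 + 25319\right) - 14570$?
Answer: $36515$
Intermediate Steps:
$\left(25766 + 25319\right) - 14570 = 51085 - 14570 = 36515$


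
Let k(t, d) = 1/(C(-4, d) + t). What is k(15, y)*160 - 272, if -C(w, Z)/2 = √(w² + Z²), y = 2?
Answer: -7408/29 + 128*√5/29 ≈ -245.58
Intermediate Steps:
C(w, Z) = -2*√(Z² + w²) (C(w, Z) = -2*√(w² + Z²) = -2*√(Z² + w²))
k(t, d) = 1/(t - 2*√(16 + d²)) (k(t, d) = 1/(-2*√(d² + (-4)²) + t) = 1/(-2*√(d² + 16) + t) = 1/(-2*√(16 + d²) + t) = 1/(t - 2*√(16 + d²)))
k(15, y)*160 - 272 = 160/(15 - 2*√(16 + 2²)) - 272 = 160/(15 - 2*√(16 + 4)) - 272 = 160/(15 - 4*√5) - 272 = -272 + 160/(15 - 4*√5)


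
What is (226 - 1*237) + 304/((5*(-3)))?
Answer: -469/15 ≈ -31.267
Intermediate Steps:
(226 - 1*237) + 304/((5*(-3))) = (226 - 237) + 304/(-15) = -11 + 304*(-1/15) = -11 - 304/15 = -469/15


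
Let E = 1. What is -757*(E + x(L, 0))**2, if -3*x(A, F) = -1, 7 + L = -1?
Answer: -12112/9 ≈ -1345.8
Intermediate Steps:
L = -8 (L = -7 - 1 = -8)
x(A, F) = 1/3 (x(A, F) = -1/3*(-1) = 1/3)
-757*(E + x(L, 0))**2 = -757*(1 + 1/3)**2 = -757*(4/3)**2 = -757*16/9 = -12112/9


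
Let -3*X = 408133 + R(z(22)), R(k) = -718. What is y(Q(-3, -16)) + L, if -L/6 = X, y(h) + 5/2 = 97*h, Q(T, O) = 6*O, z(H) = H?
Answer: 1611031/2 ≈ 8.0552e+5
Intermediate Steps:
X = -135805 (X = -(408133 - 718)/3 = -⅓*407415 = -135805)
y(h) = -5/2 + 97*h
L = 814830 (L = -6*(-135805) = 814830)
y(Q(-3, -16)) + L = (-5/2 + 97*(6*(-16))) + 814830 = (-5/2 + 97*(-96)) + 814830 = (-5/2 - 9312) + 814830 = -18629/2 + 814830 = 1611031/2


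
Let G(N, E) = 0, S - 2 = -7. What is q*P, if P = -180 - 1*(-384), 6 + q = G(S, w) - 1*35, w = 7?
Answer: -8364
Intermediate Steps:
S = -5 (S = 2 - 7 = -5)
q = -41 (q = -6 + (0 - 1*35) = -6 + (0 - 35) = -6 - 35 = -41)
P = 204 (P = -180 + 384 = 204)
q*P = -41*204 = -8364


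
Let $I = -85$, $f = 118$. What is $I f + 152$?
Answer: $-9878$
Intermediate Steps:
$I f + 152 = \left(-85\right) 118 + 152 = -10030 + 152 = -9878$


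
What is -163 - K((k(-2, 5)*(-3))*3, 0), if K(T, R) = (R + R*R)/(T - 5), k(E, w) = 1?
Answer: -163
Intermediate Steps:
K(T, R) = (R + R²)/(-5 + T)
-163 - K((k(-2, 5)*(-3))*3, 0) = -163 - 0*(1 + 0)/(-5 + (1*(-3))*3) = -163 - 0/(-5 - 3*3) = -163 - 0/(-5 - 9) = -163 - 0/(-14) = -163 - 0*(-1)/14 = -163 - 1*0 = -163 + 0 = -163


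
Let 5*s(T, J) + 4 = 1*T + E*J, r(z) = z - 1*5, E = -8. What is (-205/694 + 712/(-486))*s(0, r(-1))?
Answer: -6531338/421605 ≈ -15.492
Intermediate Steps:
r(z) = -5 + z (r(z) = z - 5 = -5 + z)
s(T, J) = -4/5 - 8*J/5 + T/5 (s(T, J) = -4/5 + (1*T - 8*J)/5 = -4/5 + (T - 8*J)/5 = -4/5 + (-8*J/5 + T/5) = -4/5 - 8*J/5 + T/5)
(-205/694 + 712/(-486))*s(0, r(-1)) = (-205/694 + 712/(-486))*(-4/5 - 8*(-5 - 1)/5 + (1/5)*0) = (-205*1/694 + 712*(-1/486))*(-4/5 - 8/5*(-6) + 0) = (-205/694 - 356/243)*(-4/5 + 48/5 + 0) = -296879/168642*44/5 = -6531338/421605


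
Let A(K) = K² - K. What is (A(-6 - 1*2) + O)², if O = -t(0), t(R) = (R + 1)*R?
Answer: 5184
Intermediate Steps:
t(R) = R*(1 + R) (t(R) = (1 + R)*R = R*(1 + R))
O = 0 (O = -0*(1 + 0) = -0 = -1*0 = 0)
(A(-6 - 1*2) + O)² = ((-6 - 1*2)*(-1 + (-6 - 1*2)) + 0)² = ((-6 - 2)*(-1 + (-6 - 2)) + 0)² = (-8*(-1 - 8) + 0)² = (-8*(-9) + 0)² = (72 + 0)² = 72² = 5184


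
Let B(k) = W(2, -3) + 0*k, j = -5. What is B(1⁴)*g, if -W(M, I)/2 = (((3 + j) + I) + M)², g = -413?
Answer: 7434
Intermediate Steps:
W(M, I) = -2*(-2 + I + M)² (W(M, I) = -2*(((3 - 5) + I) + M)² = -2*((-2 + I) + M)² = -2*(-2 + I + M)²)
B(k) = -18 (B(k) = -2*(-2 - 3 + 2)² + 0*k = -2*(-3)² + 0 = -2*9 + 0 = -18 + 0 = -18)
B(1⁴)*g = -18*(-413) = 7434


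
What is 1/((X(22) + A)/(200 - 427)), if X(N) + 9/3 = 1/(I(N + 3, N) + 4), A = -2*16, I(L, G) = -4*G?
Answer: 19068/2941 ≈ 6.4835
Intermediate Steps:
A = -32
X(N) = -3 + 1/(4 - 4*N) (X(N) = -3 + 1/(-4*N + 4) = -3 + 1/(4 - 4*N))
1/((X(22) + A)/(200 - 427)) = 1/(((11 - 12*22)/(4*(-1 + 22)) - 32)/(200 - 427)) = 1/(((1/4)*(11 - 264)/21 - 32)/(-227)) = 1/(((1/4)*(1/21)*(-253) - 32)*(-1/227)) = 1/((-253/84 - 32)*(-1/227)) = 1/(-2941/84*(-1/227)) = 1/(2941/19068) = 19068/2941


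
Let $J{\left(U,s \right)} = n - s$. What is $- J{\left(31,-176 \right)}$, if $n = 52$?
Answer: $-228$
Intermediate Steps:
$J{\left(U,s \right)} = 52 - s$
$- J{\left(31,-176 \right)} = - (52 - -176) = - (52 + 176) = \left(-1\right) 228 = -228$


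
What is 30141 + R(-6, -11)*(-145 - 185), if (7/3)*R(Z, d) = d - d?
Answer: 30141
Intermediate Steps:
R(Z, d) = 0 (R(Z, d) = 3*(d - d)/7 = (3/7)*0 = 0)
30141 + R(-6, -11)*(-145 - 185) = 30141 + 0*(-145 - 185) = 30141 + 0*(-330) = 30141 + 0 = 30141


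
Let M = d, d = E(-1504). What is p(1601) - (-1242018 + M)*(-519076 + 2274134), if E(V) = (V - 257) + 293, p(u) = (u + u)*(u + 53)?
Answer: 2182395348296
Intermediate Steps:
p(u) = 2*u*(53 + u) (p(u) = (2*u)*(53 + u) = 2*u*(53 + u))
E(V) = 36 + V (E(V) = (-257 + V) + 293 = 36 + V)
d = -1468 (d = 36 - 1504 = -1468)
M = -1468
p(1601) - (-1242018 + M)*(-519076 + 2274134) = 2*1601*(53 + 1601) - (-1242018 - 1468)*(-519076 + 2274134) = 2*1601*1654 - (-1243486)*1755058 = 5296108 - 1*(-2182390052188) = 5296108 + 2182390052188 = 2182395348296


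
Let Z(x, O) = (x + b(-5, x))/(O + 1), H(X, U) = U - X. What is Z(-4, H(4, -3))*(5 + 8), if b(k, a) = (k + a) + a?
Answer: 221/6 ≈ 36.833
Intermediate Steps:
b(k, a) = k + 2*a (b(k, a) = (a + k) + a = k + 2*a)
Z(x, O) = (-5 + 3*x)/(1 + O) (Z(x, O) = (x + (-5 + 2*x))/(O + 1) = (-5 + 3*x)/(1 + O))
Z(-4, H(4, -3))*(5 + 8) = ((-5 + 3*(-4))/(1 + (-3 - 1*4)))*(5 + 8) = ((-5 - 12)/(1 + (-3 - 4)))*13 = (-17/(1 - 7))*13 = (-17/(-6))*13 = -1/6*(-17)*13 = (17/6)*13 = 221/6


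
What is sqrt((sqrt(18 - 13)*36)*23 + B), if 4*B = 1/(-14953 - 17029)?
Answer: sqrt(-31982 + 3387673649088*sqrt(5))/63964 ≈ 43.029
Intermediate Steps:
B = -1/127928 (B = 1/(4*(-14953 - 17029)) = (1/4)/(-31982) = (1/4)*(-1/31982) = -1/127928 ≈ -7.8169e-6)
sqrt((sqrt(18 - 13)*36)*23 + B) = sqrt((sqrt(18 - 13)*36)*23 - 1/127928) = sqrt((sqrt(5)*36)*23 - 1/127928) = sqrt((36*sqrt(5))*23 - 1/127928) = sqrt(828*sqrt(5) - 1/127928) = sqrt(-1/127928 + 828*sqrt(5))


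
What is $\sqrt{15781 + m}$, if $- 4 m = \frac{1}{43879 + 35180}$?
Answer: $\frac{\sqrt{1092923948985}}{8322} \approx 125.62$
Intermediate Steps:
$m = - \frac{1}{316236}$ ($m = - \frac{1}{4 \left(43879 + 35180\right)} = - \frac{1}{4 \cdot 79059} = \left(- \frac{1}{4}\right) \frac{1}{79059} = - \frac{1}{316236} \approx -3.1622 \cdot 10^{-6}$)
$\sqrt{15781 + m} = \sqrt{15781 - \frac{1}{316236}} = \sqrt{\frac{4990520315}{316236}} = \frac{\sqrt{1092923948985}}{8322}$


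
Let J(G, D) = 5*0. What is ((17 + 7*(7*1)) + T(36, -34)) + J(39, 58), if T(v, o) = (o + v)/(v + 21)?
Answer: 3764/57 ≈ 66.035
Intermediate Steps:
T(v, o) = (o + v)/(21 + v)
J(G, D) = 0
((17 + 7*(7*1)) + T(36, -34)) + J(39, 58) = ((17 + 7*(7*1)) + (-34 + 36)/(21 + 36)) + 0 = ((17 + 7*7) + 2/57) + 0 = ((17 + 49) + (1/57)*2) + 0 = (66 + 2/57) + 0 = 3764/57 + 0 = 3764/57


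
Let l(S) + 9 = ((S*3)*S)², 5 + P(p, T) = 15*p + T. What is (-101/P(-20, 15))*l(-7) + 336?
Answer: 227904/29 ≈ 7858.8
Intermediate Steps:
P(p, T) = -5 + T + 15*p (P(p, T) = -5 + (15*p + T) = -5 + (T + 15*p) = -5 + T + 15*p)
l(S) = -9 + 9*S⁴ (l(S) = -9 + ((S*3)*S)² = -9 + ((3*S)*S)² = -9 + (3*S²)² = -9 + 9*S⁴)
(-101/P(-20, 15))*l(-7) + 336 = (-101/(-5 + 15 + 15*(-20)))*(-9 + 9*(-7)⁴) + 336 = (-101/(-5 + 15 - 300))*(-9 + 9*2401) + 336 = (-101/(-290))*(-9 + 21609) + 336 = -101*(-1/290)*21600 + 336 = (101/290)*21600 + 336 = 218160/29 + 336 = 227904/29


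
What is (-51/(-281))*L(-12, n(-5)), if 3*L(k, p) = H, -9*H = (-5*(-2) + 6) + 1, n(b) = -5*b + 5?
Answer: -289/2529 ≈ -0.11427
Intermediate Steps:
n(b) = 5 - 5*b
H = -17/9 (H = -((-5*(-2) + 6) + 1)/9 = -((10 + 6) + 1)/9 = -(16 + 1)/9 = -⅑*17 = -17/9 ≈ -1.8889)
L(k, p) = -17/27 (L(k, p) = (⅓)*(-17/9) = -17/27)
(-51/(-281))*L(-12, n(-5)) = -51/(-281)*(-17/27) = -51*(-1/281)*(-17/27) = (51/281)*(-17/27) = -289/2529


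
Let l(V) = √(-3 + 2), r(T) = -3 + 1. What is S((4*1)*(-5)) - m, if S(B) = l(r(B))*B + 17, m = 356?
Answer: -339 - 20*I ≈ -339.0 - 20.0*I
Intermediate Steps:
r(T) = -2
l(V) = I (l(V) = √(-1) = I)
S(B) = 17 + I*B (S(B) = I*B + 17 = 17 + I*B)
S((4*1)*(-5)) - m = (17 + I*((4*1)*(-5))) - 1*356 = (17 + I*(4*(-5))) - 356 = (17 + I*(-20)) - 356 = (17 - 20*I) - 356 = -339 - 20*I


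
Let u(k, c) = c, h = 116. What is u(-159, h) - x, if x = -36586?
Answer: 36702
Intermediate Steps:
u(-159, h) - x = 116 - 1*(-36586) = 116 + 36586 = 36702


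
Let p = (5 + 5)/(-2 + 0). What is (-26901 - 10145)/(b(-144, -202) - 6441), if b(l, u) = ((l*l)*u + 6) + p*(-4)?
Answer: 37046/4195087 ≈ 0.0088308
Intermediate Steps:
p = -5 (p = 10/(-2) = 10*(-½) = -5)
b(l, u) = 26 + u*l² (b(l, u) = ((l*l)*u + 6) - 5*(-4) = (l²*u + 6) + 20 = (u*l² + 6) + 20 = (6 + u*l²) + 20 = 26 + u*l²)
(-26901 - 10145)/(b(-144, -202) - 6441) = (-26901 - 10145)/((26 - 202*(-144)²) - 6441) = -37046/((26 - 202*20736) - 6441) = -37046/((26 - 4188672) - 6441) = -37046/(-4188646 - 6441) = -37046/(-4195087) = -37046*(-1/4195087) = 37046/4195087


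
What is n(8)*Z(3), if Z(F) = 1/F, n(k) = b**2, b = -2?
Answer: 4/3 ≈ 1.3333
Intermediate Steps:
n(k) = 4 (n(k) = (-2)**2 = 4)
n(8)*Z(3) = 4/3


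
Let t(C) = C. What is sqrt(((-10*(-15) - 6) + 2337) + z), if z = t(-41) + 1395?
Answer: sqrt(3835) ≈ 61.927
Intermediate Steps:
z = 1354 (z = -41 + 1395 = 1354)
sqrt(((-10*(-15) - 6) + 2337) + z) = sqrt(((-10*(-15) - 6) + 2337) + 1354) = sqrt(((150 - 6) + 2337) + 1354) = sqrt((144 + 2337) + 1354) = sqrt(2481 + 1354) = sqrt(3835)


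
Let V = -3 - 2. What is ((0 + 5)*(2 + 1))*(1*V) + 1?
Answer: -74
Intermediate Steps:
V = -5
((0 + 5)*(2 + 1))*(1*V) + 1 = ((0 + 5)*(2 + 1))*(1*(-5)) + 1 = (5*3)*(-5) + 1 = 15*(-5) + 1 = -75 + 1 = -74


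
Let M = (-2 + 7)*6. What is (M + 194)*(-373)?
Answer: -83552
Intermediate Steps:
M = 30 (M = 5*6 = 30)
(M + 194)*(-373) = (30 + 194)*(-373) = 224*(-373) = -83552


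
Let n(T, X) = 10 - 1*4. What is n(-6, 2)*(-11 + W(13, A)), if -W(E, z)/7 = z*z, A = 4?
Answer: -738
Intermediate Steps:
n(T, X) = 6 (n(T, X) = 10 - 4 = 6)
W(E, z) = -7*z² (W(E, z) = -7*z*z = -7*z²)
n(-6, 2)*(-11 + W(13, A)) = 6*(-11 - 7*4²) = 6*(-11 - 7*16) = 6*(-11 - 112) = 6*(-123) = -738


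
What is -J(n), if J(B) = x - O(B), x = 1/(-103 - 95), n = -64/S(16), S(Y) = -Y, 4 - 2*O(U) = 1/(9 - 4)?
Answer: 943/495 ≈ 1.9051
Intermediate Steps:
O(U) = 19/10 (O(U) = 2 - 1/(2*(9 - 4)) = 2 - ½/5 = 2 - ½*⅕ = 2 - ⅒ = 19/10)
n = 4 (n = -64/((-1*16)) = -64/(-16) = -64*(-1/16) = 4)
x = -1/198 (x = 1/(-198) = -1/198 ≈ -0.0050505)
J(B) = -943/495 (J(B) = -1/198 - 1*19/10 = -1/198 - 19/10 = -943/495)
-J(n) = -1*(-943/495) = 943/495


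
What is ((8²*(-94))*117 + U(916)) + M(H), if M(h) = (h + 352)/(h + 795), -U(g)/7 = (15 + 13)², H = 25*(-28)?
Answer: -67389548/95 ≈ -7.0936e+5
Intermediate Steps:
H = -700
U(g) = -5488 (U(g) = -7*(15 + 13)² = -7*28² = -7*784 = -5488)
M(h) = (352 + h)/(795 + h)
((8²*(-94))*117 + U(916)) + M(H) = ((8²*(-94))*117 - 5488) + (352 - 700)/(795 - 700) = ((64*(-94))*117 - 5488) - 348/95 = (-6016*117 - 5488) + (1/95)*(-348) = (-703872 - 5488) - 348/95 = -709360 - 348/95 = -67389548/95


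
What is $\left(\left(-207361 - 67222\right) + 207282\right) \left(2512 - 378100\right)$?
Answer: $25277447988$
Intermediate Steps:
$\left(\left(-207361 - 67222\right) + 207282\right) \left(2512 - 378100\right) = \left(\left(-207361 - 67222\right) + 207282\right) \left(-375588\right) = \left(-274583 + 207282\right) \left(-375588\right) = \left(-67301\right) \left(-375588\right) = 25277447988$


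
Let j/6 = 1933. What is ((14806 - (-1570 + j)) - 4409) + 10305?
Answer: 10674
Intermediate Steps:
j = 11598 (j = 6*1933 = 11598)
((14806 - (-1570 + j)) - 4409) + 10305 = ((14806 - (-1570 + 11598)) - 4409) + 10305 = ((14806 - 1*10028) - 4409) + 10305 = ((14806 - 10028) - 4409) + 10305 = (4778 - 4409) + 10305 = 369 + 10305 = 10674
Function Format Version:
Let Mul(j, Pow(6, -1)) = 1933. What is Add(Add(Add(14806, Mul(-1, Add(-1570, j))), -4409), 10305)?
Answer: 10674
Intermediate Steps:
j = 11598 (j = Mul(6, 1933) = 11598)
Add(Add(Add(14806, Mul(-1, Add(-1570, j))), -4409), 10305) = Add(Add(Add(14806, Mul(-1, Add(-1570, 11598))), -4409), 10305) = Add(Add(Add(14806, Mul(-1, 10028)), -4409), 10305) = Add(Add(Add(14806, -10028), -4409), 10305) = Add(Add(4778, -4409), 10305) = Add(369, 10305) = 10674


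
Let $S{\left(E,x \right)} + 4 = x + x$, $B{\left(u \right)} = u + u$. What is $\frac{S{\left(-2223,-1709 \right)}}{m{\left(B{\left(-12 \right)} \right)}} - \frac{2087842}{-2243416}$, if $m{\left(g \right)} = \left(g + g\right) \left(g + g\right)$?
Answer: $- \frac{179161349}{323051904} \approx -0.55459$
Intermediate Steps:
$B{\left(u \right)} = 2 u$
$S{\left(E,x \right)} = -4 + 2 x$ ($S{\left(E,x \right)} = -4 + \left(x + x\right) = -4 + 2 x$)
$m{\left(g \right)} = 4 g^{2}$ ($m{\left(g \right)} = 2 g 2 g = 4 g^{2}$)
$\frac{S{\left(-2223,-1709 \right)}}{m{\left(B{\left(-12 \right)} \right)}} - \frac{2087842}{-2243416} = \frac{-4 + 2 \left(-1709\right)}{4 \left(2 \left(-12\right)\right)^{2}} - \frac{2087842}{-2243416} = \frac{-4 - 3418}{4 \left(-24\right)^{2}} - - \frac{1043921}{1121708} = - \frac{3422}{4 \cdot 576} + \frac{1043921}{1121708} = - \frac{3422}{2304} + \frac{1043921}{1121708} = \left(-3422\right) \frac{1}{2304} + \frac{1043921}{1121708} = - \frac{1711}{1152} + \frac{1043921}{1121708} = - \frac{179161349}{323051904}$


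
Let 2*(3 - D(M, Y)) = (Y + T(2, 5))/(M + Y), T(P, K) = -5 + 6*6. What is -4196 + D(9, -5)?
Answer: -16785/4 ≈ -4196.3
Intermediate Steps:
T(P, K) = 31 (T(P, K) = -5 + 36 = 31)
D(M, Y) = 3 - (31 + Y)/(2*(M + Y)) (D(M, Y) = 3 - (Y + 31)/(2*(M + Y)) = 3 - (31 + Y)/(2*(M + Y)))
-4196 + D(9, -5) = -4196 + (-31 + 5*(-5) + 6*9)/(2*(9 - 5)) = -4196 + (½)*(-31 - 25 + 54)/4 = -4196 + (½)*(¼)*(-2) = -4196 - ¼ = -16785/4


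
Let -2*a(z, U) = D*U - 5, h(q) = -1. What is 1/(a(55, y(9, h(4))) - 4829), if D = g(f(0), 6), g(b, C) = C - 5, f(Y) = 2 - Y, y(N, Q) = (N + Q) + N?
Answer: -1/4835 ≈ -0.00020683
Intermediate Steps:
y(N, Q) = Q + 2*N
g(b, C) = -5 + C
D = 1 (D = -5 + 6 = 1)
a(z, U) = 5/2 - U/2 (a(z, U) = -(1*U - 5)/2 = -(U - 5)/2 = -(-5 + U)/2 = 5/2 - U/2)
1/(a(55, y(9, h(4))) - 4829) = 1/((5/2 - (-1 + 2*9)/2) - 4829) = 1/((5/2 - (-1 + 18)/2) - 4829) = 1/((5/2 - 1/2*17) - 4829) = 1/((5/2 - 17/2) - 4829) = 1/(-6 - 4829) = 1/(-4835) = -1/4835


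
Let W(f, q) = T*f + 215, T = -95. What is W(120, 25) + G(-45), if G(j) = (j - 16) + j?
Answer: -11291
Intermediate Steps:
W(f, q) = 215 - 95*f (W(f, q) = -95*f + 215 = 215 - 95*f)
G(j) = -16 + 2*j (G(j) = (-16 + j) + j = -16 + 2*j)
W(120, 25) + G(-45) = (215 - 95*120) + (-16 + 2*(-45)) = (215 - 11400) + (-16 - 90) = -11185 - 106 = -11291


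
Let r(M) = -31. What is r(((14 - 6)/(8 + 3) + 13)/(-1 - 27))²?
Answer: 961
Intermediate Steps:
r(((14 - 6)/(8 + 3) + 13)/(-1 - 27))² = (-31)² = 961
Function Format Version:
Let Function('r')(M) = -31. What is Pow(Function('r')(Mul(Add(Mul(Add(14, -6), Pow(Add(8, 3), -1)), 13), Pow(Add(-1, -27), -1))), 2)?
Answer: 961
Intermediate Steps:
Pow(Function('r')(Mul(Add(Mul(Add(14, -6), Pow(Add(8, 3), -1)), 13), Pow(Add(-1, -27), -1))), 2) = Pow(-31, 2) = 961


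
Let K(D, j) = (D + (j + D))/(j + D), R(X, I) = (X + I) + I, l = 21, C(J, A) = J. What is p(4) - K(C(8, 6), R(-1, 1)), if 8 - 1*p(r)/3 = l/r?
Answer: 229/36 ≈ 6.3611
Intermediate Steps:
R(X, I) = X + 2*I (R(X, I) = (I + X) + I = X + 2*I)
p(r) = 24 - 63/r
K(D, j) = (j + 2*D)/(D + j) (K(D, j) = (D + (D + j))/(D + j) = (j + 2*D)/(D + j))
p(4) - K(C(8, 6), R(-1, 1)) = (24 - 63/4) - ((-1 + 2*1) + 2*8)/(8 + (-1 + 2*1)) = (24 - 63*¼) - ((-1 + 2) + 16)/(8 + (-1 + 2)) = (24 - 63/4) - (1 + 16)/(8 + 1) = 33/4 - 17/9 = 229/36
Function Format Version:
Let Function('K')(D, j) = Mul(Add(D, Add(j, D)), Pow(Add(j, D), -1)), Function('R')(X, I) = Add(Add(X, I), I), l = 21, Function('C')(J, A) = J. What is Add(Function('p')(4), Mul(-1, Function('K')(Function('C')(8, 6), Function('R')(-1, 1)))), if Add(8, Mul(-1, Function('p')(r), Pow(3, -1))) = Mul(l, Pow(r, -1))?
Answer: Rational(229, 36) ≈ 6.3611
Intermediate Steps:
Function('R')(X, I) = Add(X, Mul(2, I)) (Function('R')(X, I) = Add(Add(I, X), I) = Add(X, Mul(2, I)))
Function('p')(r) = Add(24, Mul(-63, Pow(r, -1))) (Function('p')(r) = Add(24, Mul(-3, Mul(21, Pow(r, -1)))) = Add(24, Mul(-63, Pow(r, -1))))
Function('K')(D, j) = Mul(Pow(Add(D, j), -1), Add(j, Mul(2, D))) (Function('K')(D, j) = Mul(Add(D, Add(D, j)), Pow(Add(D, j), -1)) = Mul(Add(j, Mul(2, D)), Pow(Add(D, j), -1)) = Mul(Pow(Add(D, j), -1), Add(j, Mul(2, D))))
Add(Function('p')(4), Mul(-1, Function('K')(Function('C')(8, 6), Function('R')(-1, 1)))) = Add(Add(24, Mul(-63, Pow(4, -1))), Mul(-1, Mul(Pow(Add(8, Add(-1, Mul(2, 1))), -1), Add(Add(-1, Mul(2, 1)), Mul(2, 8))))) = Add(Add(24, Mul(-63, Rational(1, 4))), Mul(-1, Mul(Pow(Add(8, Add(-1, 2)), -1), Add(Add(-1, 2), 16)))) = Add(Add(24, Rational(-63, 4)), Mul(-1, Mul(Pow(Add(8, 1), -1), Add(1, 16)))) = Add(Rational(33, 4), Mul(-1, Mul(Pow(9, -1), 17))) = Add(Rational(33, 4), Mul(-1, Mul(Rational(1, 9), 17))) = Add(Rational(33, 4), Mul(-1, Rational(17, 9))) = Add(Rational(33, 4), Rational(-17, 9)) = Rational(229, 36)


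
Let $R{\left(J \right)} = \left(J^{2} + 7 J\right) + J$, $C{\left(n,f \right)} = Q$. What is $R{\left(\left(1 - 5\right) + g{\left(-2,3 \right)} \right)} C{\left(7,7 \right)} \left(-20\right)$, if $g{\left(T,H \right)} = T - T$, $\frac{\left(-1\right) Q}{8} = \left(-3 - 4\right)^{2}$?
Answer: $-125440$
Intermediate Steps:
$Q = -392$ ($Q = - 8 \left(-3 - 4\right)^{2} = - 8 \left(-7\right)^{2} = \left(-8\right) 49 = -392$)
$g{\left(T,H \right)} = 0$
$C{\left(n,f \right)} = -392$
$R{\left(J \right)} = J^{2} + 8 J$
$R{\left(\left(1 - 5\right) + g{\left(-2,3 \right)} \right)} C{\left(7,7 \right)} \left(-20\right) = \left(\left(1 - 5\right) + 0\right) \left(8 + \left(\left(1 - 5\right) + 0\right)\right) \left(-392\right) \left(-20\right) = \left(-4 + 0\right) \left(8 + \left(-4 + 0\right)\right) \left(-392\right) \left(-20\right) = - 4 \left(8 - 4\right) \left(-392\right) \left(-20\right) = \left(-4\right) 4 \left(-392\right) \left(-20\right) = \left(-16\right) \left(-392\right) \left(-20\right) = 6272 \left(-20\right) = -125440$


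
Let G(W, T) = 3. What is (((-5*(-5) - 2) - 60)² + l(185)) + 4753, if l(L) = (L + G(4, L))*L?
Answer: 40902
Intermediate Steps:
l(L) = L*(3 + L) (l(L) = (L + 3)*L = (3 + L)*L = L*(3 + L))
(((-5*(-5) - 2) - 60)² + l(185)) + 4753 = (((-5*(-5) - 2) - 60)² + 185*(3 + 185)) + 4753 = (((25 - 2) - 60)² + 185*188) + 4753 = ((23 - 60)² + 34780) + 4753 = ((-37)² + 34780) + 4753 = (1369 + 34780) + 4753 = 36149 + 4753 = 40902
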